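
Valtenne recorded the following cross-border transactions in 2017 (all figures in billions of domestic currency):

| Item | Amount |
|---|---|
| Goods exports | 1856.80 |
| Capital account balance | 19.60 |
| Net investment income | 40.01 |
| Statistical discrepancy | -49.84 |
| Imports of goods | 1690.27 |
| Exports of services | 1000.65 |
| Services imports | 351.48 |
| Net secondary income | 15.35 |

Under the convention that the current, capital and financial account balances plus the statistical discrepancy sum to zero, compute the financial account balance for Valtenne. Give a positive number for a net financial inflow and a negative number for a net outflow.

-840.82

Goods balance = 1856.80 - 1690.27 = 166.53
Services balance = 1000.65 - 351.48 = 649.17
Trade balance (goods + services) = 166.53 + 649.17 = 815.70
Net primary income = 40.01
Net secondary income = 15.35
Current account = 815.70 + 40.01 + 15.35 = 871.06
Financial account = -(871.06 + 19.60 + (-49.84)) = -840.82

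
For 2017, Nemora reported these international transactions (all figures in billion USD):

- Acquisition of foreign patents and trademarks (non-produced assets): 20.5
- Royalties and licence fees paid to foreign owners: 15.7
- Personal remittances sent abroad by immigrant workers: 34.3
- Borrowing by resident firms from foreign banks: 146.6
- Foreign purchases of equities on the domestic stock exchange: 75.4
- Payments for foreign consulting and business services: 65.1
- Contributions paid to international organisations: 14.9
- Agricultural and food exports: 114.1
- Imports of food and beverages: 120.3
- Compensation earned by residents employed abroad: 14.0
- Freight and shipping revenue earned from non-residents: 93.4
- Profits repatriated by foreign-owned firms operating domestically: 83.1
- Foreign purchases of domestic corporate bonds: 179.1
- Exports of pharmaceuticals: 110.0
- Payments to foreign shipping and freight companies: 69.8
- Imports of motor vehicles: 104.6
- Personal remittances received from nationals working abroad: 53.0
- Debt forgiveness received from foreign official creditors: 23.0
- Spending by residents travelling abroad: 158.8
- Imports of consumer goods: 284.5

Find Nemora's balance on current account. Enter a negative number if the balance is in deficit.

Goods: -284.5 + 110.0 - 120.3 - 104.6 + 114.1 = -285.3
Services: -158.8 + 93.4 - 69.8 - 65.1 - 15.7 = -216.0
Primary income: 14.0 - 83.1 = -69.1
Secondary income: -34.3 - 14.9 + 53.0 = 3.8
Current account = (-285.3) + (-216.0) + (-69.1) + 3.8 = -566.6
(Excluded from the current account — capital account: acquisition of foreign patents and trademarks (non-produced assets) 20.5, debt forgiveness received from foreign official creditors 23.0; financial account: borrowing by resident firms from foreign banks 146.6, foreign purchases of equities on the domestic stock exchange 75.4, foreign purchases of domestic corporate bonds 179.1.)

-566.6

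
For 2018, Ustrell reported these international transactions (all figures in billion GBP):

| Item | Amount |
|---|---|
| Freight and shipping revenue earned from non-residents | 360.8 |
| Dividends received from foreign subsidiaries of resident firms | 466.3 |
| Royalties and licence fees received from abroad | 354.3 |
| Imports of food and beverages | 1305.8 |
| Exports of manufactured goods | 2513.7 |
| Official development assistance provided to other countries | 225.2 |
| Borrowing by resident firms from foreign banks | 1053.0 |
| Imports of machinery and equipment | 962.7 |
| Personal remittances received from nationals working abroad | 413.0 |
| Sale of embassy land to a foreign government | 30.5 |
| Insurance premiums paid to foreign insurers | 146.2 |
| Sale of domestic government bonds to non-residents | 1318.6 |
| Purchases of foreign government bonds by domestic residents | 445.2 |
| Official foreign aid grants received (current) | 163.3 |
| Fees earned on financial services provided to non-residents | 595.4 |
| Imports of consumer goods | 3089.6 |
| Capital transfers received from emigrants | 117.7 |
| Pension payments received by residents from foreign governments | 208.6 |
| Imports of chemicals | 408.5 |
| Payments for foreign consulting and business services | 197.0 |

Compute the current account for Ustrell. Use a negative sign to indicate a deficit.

Goods: -962.7 - 1305.8 + 2513.7 - 408.5 - 3089.6 = -3252.9
Services: -146.2 + 595.4 + 360.8 - 197.0 + 354.3 = 967.3
Primary income: 466.3
Secondary income: -225.2 + 208.6 + 163.3 + 413.0 = 559.7
Current account = (-3252.9) + 967.3 + 466.3 + 559.7 = -1259.6
(Excluded from the current account — financial account: borrowing by resident firms from foreign banks 1053.0, sale of domestic government bonds to non-residents 1318.6, purchases of foreign government bonds by domestic residents 445.2; capital account: sale of embassy land to a foreign government 30.5, capital transfers received from emigrants 117.7.)

-1259.6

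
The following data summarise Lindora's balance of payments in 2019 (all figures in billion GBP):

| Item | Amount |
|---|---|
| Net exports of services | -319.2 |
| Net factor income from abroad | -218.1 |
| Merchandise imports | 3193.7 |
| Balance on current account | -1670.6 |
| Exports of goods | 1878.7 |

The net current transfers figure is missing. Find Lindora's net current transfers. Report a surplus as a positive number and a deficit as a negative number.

181.7

Current account = goods balance + services balance + net primary income + net secondary income
Sum of the known components = -1852.3
Net current transfers = CA - (known components) = -1670.6 - (-1852.3) = 181.7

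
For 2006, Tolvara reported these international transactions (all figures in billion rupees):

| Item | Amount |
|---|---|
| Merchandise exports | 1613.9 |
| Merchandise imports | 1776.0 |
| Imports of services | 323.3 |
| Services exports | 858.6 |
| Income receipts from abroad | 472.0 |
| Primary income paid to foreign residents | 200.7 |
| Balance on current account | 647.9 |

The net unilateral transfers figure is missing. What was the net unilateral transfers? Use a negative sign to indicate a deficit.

3.4

Current account = goods balance + services balance + net primary income + net secondary income
Sum of the known components = 644.5
Net unilateral transfers = CA - (known components) = 647.9 - 644.5 = 3.4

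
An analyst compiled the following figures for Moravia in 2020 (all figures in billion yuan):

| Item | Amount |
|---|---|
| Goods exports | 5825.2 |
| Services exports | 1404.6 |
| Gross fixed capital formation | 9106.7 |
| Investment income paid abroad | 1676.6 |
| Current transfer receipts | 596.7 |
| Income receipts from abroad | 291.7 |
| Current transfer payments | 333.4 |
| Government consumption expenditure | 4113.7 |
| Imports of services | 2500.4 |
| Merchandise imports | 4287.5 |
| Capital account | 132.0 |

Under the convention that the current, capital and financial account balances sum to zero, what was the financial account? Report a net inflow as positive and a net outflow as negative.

Goods balance = 5825.2 - 4287.5 = 1537.7
Services balance = 1404.6 - 2500.4 = -1095.8
Trade balance (goods + services) = 1537.7 + (-1095.8) = 441.9
Net primary income = 291.7 - 1676.6 = -1384.9
Net secondary income = 596.7 - 333.4 = 263.3
Current account = 441.9 + (-1384.9) + 263.3 = -679.7
Financial account = -(-679.7 + 132.0) = 547.7

547.7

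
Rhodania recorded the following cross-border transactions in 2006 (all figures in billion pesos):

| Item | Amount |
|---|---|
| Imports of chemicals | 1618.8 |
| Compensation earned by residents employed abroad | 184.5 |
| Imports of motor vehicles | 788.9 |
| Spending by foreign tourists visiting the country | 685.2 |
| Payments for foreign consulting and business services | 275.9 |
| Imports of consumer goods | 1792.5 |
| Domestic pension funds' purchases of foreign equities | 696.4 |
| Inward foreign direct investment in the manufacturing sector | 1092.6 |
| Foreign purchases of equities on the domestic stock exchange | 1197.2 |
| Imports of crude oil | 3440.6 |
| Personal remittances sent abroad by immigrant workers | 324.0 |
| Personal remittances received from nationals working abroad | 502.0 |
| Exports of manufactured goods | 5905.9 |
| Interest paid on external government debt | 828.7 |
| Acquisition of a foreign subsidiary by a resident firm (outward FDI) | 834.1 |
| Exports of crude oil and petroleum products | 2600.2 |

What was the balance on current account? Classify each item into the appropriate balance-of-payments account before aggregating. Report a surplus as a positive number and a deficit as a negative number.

808.4

Goods: -1792.5 - 1618.8 - 3440.6 + 5905.9 + 2600.2 - 788.9 = 865.3
Services: 685.2 - 275.9 = 409.3
Primary income: 184.5 - 828.7 = -644.2
Secondary income: -324.0 + 502.0 = 178.0
Current account = 865.3 + 409.3 + (-644.2) + 178.0 = 808.4
(Excluded from the current account — financial account: domestic pension funds' purchases of foreign equities 696.4, inward foreign direct investment in the manufacturing sector 1092.6, foreign purchases of equities on the domestic stock exchange 1197.2, acquisition of a foreign subsidiary by a resident firm (outward FDI) 834.1.)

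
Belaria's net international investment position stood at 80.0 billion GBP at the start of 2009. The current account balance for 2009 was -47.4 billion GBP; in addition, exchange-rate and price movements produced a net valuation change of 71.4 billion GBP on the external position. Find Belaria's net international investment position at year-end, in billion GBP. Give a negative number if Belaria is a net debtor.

104.0

Change in NIIP = current account + net valuation change = -47.4 + 71.4 = 24.0
End-of-year NIIP = 80.0 + 24.0 = 104.0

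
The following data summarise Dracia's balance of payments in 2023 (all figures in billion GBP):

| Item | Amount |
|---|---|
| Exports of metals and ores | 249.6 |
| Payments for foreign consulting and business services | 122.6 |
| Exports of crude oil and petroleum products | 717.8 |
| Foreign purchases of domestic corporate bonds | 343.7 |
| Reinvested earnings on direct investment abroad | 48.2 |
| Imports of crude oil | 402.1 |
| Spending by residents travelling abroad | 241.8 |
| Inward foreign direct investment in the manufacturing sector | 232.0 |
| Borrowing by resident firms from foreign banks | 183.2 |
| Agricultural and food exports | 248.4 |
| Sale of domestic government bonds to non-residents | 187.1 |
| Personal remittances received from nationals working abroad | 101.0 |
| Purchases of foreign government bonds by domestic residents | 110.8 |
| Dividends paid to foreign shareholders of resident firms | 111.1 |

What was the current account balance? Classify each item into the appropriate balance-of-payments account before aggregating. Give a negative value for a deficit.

Goods: -402.1 + 717.8 + 249.6 + 248.4 = 813.7
Services: -241.8 - 122.6 = -364.4
Primary income: -111.1 + 48.2 = -62.9
Secondary income: 101.0
Current account = 813.7 + (-364.4) + (-62.9) + 101.0 = 487.4
(Excluded from the current account — financial account: foreign purchases of domestic corporate bonds 343.7, inward foreign direct investment in the manufacturing sector 232.0, borrowing by resident firms from foreign banks 183.2, sale of domestic government bonds to non-residents 187.1, purchases of foreign government bonds by domestic residents 110.8.)

487.4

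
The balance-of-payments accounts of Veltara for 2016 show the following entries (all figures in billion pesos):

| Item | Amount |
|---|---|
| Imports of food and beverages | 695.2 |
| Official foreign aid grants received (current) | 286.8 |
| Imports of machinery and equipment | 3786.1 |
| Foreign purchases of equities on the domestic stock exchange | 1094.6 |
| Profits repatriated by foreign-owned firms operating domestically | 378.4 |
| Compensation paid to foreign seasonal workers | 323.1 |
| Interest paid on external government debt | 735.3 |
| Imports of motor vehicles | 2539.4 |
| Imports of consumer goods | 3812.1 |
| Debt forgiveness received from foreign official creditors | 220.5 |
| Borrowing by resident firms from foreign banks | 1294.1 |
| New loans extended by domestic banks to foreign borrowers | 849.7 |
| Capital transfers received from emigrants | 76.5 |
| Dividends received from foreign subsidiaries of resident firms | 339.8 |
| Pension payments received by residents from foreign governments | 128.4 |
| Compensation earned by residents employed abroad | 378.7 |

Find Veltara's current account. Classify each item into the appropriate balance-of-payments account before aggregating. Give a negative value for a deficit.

Goods: -695.2 - 2539.4 - 3786.1 - 3812.1 = -10832.8
Primary income: 339.8 - 378.4 - 323.1 + 378.7 - 735.3 = -718.3
Secondary income: 128.4 + 286.8 = 415.2
Current account = (-10832.8) + (-718.3) + 415.2 = -11135.9
(Excluded from the current account — financial account: foreign purchases of equities on the domestic stock exchange 1094.6, borrowing by resident firms from foreign banks 1294.1, new loans extended by domestic banks to foreign borrowers 849.7; capital account: debt forgiveness received from foreign official creditors 220.5, capital transfers received from emigrants 76.5.)

-11135.9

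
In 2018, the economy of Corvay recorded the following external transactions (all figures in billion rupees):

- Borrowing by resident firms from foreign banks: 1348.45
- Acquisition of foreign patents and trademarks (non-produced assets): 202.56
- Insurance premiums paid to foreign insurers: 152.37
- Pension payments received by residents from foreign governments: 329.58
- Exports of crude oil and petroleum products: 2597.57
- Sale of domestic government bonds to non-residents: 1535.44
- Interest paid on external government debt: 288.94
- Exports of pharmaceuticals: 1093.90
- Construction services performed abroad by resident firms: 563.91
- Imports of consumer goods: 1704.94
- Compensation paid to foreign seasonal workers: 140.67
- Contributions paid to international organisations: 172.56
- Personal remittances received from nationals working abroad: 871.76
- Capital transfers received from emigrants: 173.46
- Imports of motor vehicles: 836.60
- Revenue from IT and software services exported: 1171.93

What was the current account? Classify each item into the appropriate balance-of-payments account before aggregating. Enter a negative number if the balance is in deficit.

Goods: -1704.94 - 836.60 + 2597.57 + 1093.90 = 1149.93
Services: 1171.93 + 563.91 - 152.37 = 1583.47
Primary income: -140.67 - 288.94 = -429.61
Secondary income: 329.58 - 172.56 + 871.76 = 1028.78
Current account = 1149.93 + 1583.47 + (-429.61) + 1028.78 = 3332.57
(Excluded from the current account — financial account: borrowing by resident firms from foreign banks 1348.45, sale of domestic government bonds to non-residents 1535.44; capital account: acquisition of foreign patents and trademarks (non-produced assets) 202.56, capital transfers received from emigrants 173.46.)

3332.57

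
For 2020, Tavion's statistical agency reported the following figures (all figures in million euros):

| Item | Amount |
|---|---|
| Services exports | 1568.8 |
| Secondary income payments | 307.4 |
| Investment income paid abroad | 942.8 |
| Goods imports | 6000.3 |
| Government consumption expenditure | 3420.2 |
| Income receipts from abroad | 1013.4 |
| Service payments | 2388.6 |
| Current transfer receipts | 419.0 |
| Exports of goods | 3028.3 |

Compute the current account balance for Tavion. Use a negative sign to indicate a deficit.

-3609.6

Goods balance = 3028.3 - 6000.3 = -2972.0
Services balance = 1568.8 - 2388.6 = -819.8
Trade balance (goods + services) = -2972.0 + (-819.8) = -3791.8
Net primary income = 1013.4 - 942.8 = 70.6
Net secondary income = 419.0 - 307.4 = 111.6
Current account = -3791.8 + 70.6 + 111.6 = -3609.6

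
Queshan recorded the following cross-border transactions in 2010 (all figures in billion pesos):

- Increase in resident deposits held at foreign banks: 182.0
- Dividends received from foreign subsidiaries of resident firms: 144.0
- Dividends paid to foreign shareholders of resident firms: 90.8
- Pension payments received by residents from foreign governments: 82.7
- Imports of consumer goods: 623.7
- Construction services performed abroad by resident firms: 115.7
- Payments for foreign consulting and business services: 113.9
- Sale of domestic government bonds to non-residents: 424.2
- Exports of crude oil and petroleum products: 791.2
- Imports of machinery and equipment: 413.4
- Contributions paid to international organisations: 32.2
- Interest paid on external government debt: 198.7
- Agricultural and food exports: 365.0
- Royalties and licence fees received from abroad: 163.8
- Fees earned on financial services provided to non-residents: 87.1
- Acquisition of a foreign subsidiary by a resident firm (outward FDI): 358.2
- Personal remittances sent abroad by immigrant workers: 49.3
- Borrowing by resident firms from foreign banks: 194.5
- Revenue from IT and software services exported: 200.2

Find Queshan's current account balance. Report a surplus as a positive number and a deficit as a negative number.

Goods: 791.2 - 413.4 - 623.7 + 365.0 = 119.1
Services: 115.7 + 163.8 - 113.9 + 87.1 + 200.2 = 452.9
Primary income: -198.7 + 144.0 - 90.8 = -145.5
Secondary income: -49.3 - 32.2 + 82.7 = 1.2
Current account = 119.1 + 452.9 + (-145.5) + 1.2 = 427.7
(Excluded from the current account — financial account: increase in resident deposits held at foreign banks 182.0, sale of domestic government bonds to non-residents 424.2, acquisition of a foreign subsidiary by a resident firm (outward FDI) 358.2, borrowing by resident firms from foreign banks 194.5.)

427.7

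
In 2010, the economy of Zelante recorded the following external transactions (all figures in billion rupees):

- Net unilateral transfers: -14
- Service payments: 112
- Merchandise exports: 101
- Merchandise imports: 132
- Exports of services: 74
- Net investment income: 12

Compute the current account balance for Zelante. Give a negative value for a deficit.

-71

Goods balance = 101 - 132 = -31
Services balance = 74 - 112 = -38
Trade balance (goods + services) = -31 + (-38) = -69
Net primary income = 12
Net secondary income = -14
Current account = -69 + 12 + (-14) = -71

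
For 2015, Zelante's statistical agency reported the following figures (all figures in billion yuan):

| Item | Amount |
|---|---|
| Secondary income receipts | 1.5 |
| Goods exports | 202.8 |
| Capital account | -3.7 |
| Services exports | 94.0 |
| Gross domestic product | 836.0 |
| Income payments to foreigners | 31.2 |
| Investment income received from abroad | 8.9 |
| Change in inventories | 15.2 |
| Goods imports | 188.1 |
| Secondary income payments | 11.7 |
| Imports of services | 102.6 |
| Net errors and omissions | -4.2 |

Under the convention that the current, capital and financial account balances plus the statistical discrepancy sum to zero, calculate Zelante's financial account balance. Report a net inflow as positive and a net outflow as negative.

34.3

Goods balance = 202.8 - 188.1 = 14.7
Services balance = 94.0 - 102.6 = -8.6
Trade balance (goods + services) = 14.7 + (-8.6) = 6.1
Net primary income = 8.9 - 31.2 = -22.3
Net secondary income = 1.5 - 11.7 = -10.2
Current account = 6.1 + (-22.3) + (-10.2) = -26.4
Financial account = -(-26.4 + (-3.7) + (-4.2)) = 34.3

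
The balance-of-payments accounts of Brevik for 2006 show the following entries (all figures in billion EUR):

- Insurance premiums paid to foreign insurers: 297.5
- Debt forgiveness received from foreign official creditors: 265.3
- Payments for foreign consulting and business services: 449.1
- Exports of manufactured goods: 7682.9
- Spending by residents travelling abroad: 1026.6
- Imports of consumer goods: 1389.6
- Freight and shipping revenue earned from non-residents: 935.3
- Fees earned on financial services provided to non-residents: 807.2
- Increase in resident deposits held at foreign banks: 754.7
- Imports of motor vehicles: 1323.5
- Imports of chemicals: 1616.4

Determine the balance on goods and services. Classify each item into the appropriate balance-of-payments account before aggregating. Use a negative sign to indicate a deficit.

Goods: -1389.6 + 7682.9 - 1323.5 - 1616.4 = 3353.4
Services: 935.3 + 807.2 - 449.1 - 297.5 - 1026.6 = -30.7
Trade balance = 3353.4 + (-30.7) = 3322.7
(Excluded from the trade balance — capital account: debt forgiveness received from foreign official creditors 265.3; financial account: increase in resident deposits held at foreign banks 754.7.)

3322.7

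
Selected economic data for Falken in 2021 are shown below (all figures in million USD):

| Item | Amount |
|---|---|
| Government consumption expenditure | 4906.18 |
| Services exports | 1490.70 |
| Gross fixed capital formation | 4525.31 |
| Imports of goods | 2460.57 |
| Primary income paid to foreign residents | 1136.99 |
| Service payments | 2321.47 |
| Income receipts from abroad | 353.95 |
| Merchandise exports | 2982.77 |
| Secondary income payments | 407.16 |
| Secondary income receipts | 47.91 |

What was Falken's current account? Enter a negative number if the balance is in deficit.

Goods balance = 2982.77 - 2460.57 = 522.20
Services balance = 1490.70 - 2321.47 = -830.77
Trade balance (goods + services) = 522.20 + (-830.77) = -308.57
Net primary income = 353.95 - 1136.99 = -783.04
Net secondary income = 47.91 - 407.16 = -359.25
Current account = -308.57 + (-783.04) + (-359.25) = -1450.86

-1450.86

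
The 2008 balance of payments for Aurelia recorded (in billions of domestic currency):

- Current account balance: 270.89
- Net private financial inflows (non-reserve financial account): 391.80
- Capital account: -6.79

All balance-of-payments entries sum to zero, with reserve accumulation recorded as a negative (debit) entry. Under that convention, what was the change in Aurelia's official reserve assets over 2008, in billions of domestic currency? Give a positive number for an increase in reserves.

655.90

Official reserve transactions balance = -(270.89 + (-6.79) + 391.80) = -655.90
An accumulation of reserves is recorded as a debit (negative entry), so the change in the stock of reserves is the negative of that balance.
Change in official reserves = -(-655.90) = 655.90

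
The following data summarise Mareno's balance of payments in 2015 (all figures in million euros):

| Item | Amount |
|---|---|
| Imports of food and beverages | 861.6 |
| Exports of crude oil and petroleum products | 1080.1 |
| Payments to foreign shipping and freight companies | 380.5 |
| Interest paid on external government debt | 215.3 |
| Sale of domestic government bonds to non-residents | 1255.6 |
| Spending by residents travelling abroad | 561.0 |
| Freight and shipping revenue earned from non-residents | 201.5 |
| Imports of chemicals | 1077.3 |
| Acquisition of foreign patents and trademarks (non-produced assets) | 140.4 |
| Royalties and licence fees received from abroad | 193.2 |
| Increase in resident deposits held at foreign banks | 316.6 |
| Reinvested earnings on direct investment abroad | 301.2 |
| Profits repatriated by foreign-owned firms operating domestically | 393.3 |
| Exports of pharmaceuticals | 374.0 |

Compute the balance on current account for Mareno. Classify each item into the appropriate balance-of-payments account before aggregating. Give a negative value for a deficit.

Goods: 374.0 + 1080.1 - 861.6 - 1077.3 = -484.8
Services: -561.0 - 380.5 + 193.2 + 201.5 = -546.8
Primary income: -393.3 + 301.2 - 215.3 = -307.4
Current account = (-484.8) + (-546.8) + (-307.4) = -1339.0
(Excluded from the current account — financial account: sale of domestic government bonds to non-residents 1255.6, increase in resident deposits held at foreign banks 316.6; capital account: acquisition of foreign patents and trademarks (non-produced assets) 140.4.)

-1339.0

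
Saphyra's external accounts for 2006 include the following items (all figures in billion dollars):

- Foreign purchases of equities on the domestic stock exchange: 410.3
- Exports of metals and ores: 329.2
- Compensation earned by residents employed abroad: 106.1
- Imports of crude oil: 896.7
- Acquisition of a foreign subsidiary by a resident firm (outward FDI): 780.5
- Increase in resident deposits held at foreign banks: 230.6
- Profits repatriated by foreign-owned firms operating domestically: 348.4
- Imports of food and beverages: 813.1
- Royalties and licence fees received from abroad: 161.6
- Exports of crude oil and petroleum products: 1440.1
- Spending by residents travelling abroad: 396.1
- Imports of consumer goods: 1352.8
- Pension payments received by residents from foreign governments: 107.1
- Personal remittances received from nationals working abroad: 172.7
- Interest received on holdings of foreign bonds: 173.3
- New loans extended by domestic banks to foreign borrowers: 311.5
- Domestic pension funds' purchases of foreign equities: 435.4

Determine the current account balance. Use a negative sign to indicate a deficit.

Goods: -1352.8 - 896.7 + 329.2 - 813.1 + 1440.1 = -1293.3
Services: 161.6 - 396.1 = -234.5
Primary income: 106.1 - 348.4 + 173.3 = -69.0
Secondary income: 107.1 + 172.7 = 279.8
Current account = (-1293.3) + (-234.5) + (-69.0) + 279.8 = -1317.0
(Excluded from the current account — financial account: foreign purchases of equities on the domestic stock exchange 410.3, acquisition of a foreign subsidiary by a resident firm (outward FDI) 780.5, increase in resident deposits held at foreign banks 230.6, new loans extended by domestic banks to foreign borrowers 311.5, domestic pension funds' purchases of foreign equities 435.4.)

-1317.0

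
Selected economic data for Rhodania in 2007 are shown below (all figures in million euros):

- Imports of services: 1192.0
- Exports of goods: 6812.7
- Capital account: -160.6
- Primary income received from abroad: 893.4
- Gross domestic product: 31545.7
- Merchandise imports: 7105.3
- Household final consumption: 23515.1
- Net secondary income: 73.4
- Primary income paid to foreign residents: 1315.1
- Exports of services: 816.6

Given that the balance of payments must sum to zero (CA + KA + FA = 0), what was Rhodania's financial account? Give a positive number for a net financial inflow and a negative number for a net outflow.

Goods balance = 6812.7 - 7105.3 = -292.6
Services balance = 816.6 - 1192.0 = -375.4
Trade balance (goods + services) = -292.6 + (-375.4) = -668.0
Net primary income = 893.4 - 1315.1 = -421.7
Net secondary income = 73.4
Current account = -668.0 + (-421.7) + 73.4 = -1016.3
Financial account = -(-1016.3 + (-160.6)) = 1176.9

1176.9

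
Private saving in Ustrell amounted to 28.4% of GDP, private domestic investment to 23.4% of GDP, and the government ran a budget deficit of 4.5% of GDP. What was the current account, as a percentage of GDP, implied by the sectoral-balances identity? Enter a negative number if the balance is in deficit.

By the sectoral-balances identity, CA = (S_private - I) + (T - G).
Private balance = 28.4 - 23.4 = 5.0
Government balance (T - G) = -4.5
CA = 5.0 + (-4.5) = 0.5

0.5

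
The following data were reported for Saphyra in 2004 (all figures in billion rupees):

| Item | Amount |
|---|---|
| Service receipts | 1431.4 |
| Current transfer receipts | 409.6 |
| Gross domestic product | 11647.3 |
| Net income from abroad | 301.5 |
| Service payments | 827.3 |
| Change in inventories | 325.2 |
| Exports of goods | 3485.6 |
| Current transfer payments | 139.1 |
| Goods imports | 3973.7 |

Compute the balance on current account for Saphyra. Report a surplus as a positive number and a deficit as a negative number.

688.0

Goods balance = 3485.6 - 3973.7 = -488.1
Services balance = 1431.4 - 827.3 = 604.1
Trade balance (goods + services) = -488.1 + 604.1 = 116.0
Net primary income = 301.5
Net secondary income = 409.6 - 139.1 = 270.5
Current account = 116.0 + 301.5 + 270.5 = 688.0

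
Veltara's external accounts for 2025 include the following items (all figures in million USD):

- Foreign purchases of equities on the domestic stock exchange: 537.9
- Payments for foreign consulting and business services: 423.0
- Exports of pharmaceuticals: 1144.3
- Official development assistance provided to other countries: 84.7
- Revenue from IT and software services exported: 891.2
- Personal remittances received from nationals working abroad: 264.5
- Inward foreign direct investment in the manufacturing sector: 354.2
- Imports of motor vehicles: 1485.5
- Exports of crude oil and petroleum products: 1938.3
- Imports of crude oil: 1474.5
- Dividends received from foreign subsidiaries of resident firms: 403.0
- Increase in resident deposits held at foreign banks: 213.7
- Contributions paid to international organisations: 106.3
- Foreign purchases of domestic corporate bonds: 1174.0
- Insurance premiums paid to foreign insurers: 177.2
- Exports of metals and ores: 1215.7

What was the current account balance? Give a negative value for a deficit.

Goods: -1485.5 + 1938.3 - 1474.5 + 1215.7 + 1144.3 = 1338.3
Services: -177.2 + 891.2 - 423.0 = 291.0
Primary income: 403.0
Secondary income: -84.7 - 106.3 + 264.5 = 73.5
Current account = 1338.3 + 291.0 + 403.0 + 73.5 = 2105.8
(Excluded from the current account — financial account: foreign purchases of equities on the domestic stock exchange 537.9, inward foreign direct investment in the manufacturing sector 354.2, increase in resident deposits held at foreign banks 213.7, foreign purchases of domestic corporate bonds 1174.0.)

2105.8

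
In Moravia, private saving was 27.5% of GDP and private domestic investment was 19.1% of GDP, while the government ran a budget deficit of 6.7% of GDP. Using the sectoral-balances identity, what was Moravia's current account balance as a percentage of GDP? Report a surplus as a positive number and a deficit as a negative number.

By the sectoral-balances identity, CA = (S_private - I) + (T - G).
Private balance = 27.5 - 19.1 = 8.4
Government balance (T - G) = -6.7
CA = 8.4 + (-6.7) = 1.7

1.7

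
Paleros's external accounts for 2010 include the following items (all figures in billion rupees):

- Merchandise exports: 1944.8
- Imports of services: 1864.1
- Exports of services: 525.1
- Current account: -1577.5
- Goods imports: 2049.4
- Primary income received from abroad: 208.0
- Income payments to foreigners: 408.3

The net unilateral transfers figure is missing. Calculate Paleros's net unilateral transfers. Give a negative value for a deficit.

Current account = goods balance + services balance + net primary income + net secondary income
Sum of the known components = -1643.9
Net unilateral transfers = CA - (known components) = -1577.5 - (-1643.9) = 66.4

66.4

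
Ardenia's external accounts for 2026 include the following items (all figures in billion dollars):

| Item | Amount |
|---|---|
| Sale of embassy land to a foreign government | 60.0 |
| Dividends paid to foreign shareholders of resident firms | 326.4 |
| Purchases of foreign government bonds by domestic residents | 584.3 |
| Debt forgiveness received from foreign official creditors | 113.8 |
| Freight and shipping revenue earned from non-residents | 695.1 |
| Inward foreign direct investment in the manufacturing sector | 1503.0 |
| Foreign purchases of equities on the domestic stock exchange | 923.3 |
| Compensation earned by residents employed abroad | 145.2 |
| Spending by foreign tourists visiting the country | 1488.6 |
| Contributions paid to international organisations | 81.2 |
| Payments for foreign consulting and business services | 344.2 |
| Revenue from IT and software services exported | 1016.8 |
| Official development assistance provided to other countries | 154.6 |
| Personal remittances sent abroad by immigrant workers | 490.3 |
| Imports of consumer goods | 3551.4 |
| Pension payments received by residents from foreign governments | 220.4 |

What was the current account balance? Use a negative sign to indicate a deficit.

Goods: -3551.4
Services: 695.1 + 1016.8 + 1488.6 - 344.2 = 2856.3
Primary income: -326.4 + 145.2 = -181.2
Secondary income: -154.6 - 490.3 + 220.4 - 81.2 = -505.7
Current account = (-3551.4) + 2856.3 + (-181.2) + (-505.7) = -1382.0
(Excluded from the current account — capital account: sale of embassy land to a foreign government 60.0, debt forgiveness received from foreign official creditors 113.8; financial account: purchases of foreign government bonds by domestic residents 584.3, inward foreign direct investment in the manufacturing sector 1503.0, foreign purchases of equities on the domestic stock exchange 923.3.)

-1382.0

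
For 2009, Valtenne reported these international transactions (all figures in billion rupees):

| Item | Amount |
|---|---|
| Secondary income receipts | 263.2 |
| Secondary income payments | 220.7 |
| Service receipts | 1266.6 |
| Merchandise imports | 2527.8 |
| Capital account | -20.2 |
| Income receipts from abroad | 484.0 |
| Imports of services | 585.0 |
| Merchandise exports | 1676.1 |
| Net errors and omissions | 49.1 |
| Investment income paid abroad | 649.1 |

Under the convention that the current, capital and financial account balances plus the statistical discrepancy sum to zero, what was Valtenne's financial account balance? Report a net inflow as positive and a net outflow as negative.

263.8

Goods balance = 1676.1 - 2527.8 = -851.7
Services balance = 1266.6 - 585.0 = 681.6
Trade balance (goods + services) = -851.7 + 681.6 = -170.1
Net primary income = 484.0 - 649.1 = -165.1
Net secondary income = 263.2 - 220.7 = 42.5
Current account = -170.1 + (-165.1) + 42.5 = -292.7
Financial account = -(-292.7 + (-20.2) + 49.1) = 263.8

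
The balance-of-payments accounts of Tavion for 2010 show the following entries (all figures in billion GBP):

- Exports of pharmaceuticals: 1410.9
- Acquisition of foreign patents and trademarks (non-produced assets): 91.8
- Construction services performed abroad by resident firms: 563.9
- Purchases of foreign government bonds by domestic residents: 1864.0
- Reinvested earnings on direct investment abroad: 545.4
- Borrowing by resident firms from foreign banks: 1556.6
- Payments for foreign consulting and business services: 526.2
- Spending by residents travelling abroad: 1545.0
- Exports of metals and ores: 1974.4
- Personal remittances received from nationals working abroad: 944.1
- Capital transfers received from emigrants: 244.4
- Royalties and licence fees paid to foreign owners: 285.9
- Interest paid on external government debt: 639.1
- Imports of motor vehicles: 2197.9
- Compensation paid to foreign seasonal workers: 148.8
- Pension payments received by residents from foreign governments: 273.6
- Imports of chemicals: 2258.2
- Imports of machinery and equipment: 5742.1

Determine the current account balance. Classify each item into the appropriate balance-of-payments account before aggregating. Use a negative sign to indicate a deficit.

-7630.9

Goods: -2197.9 - 5742.1 + 1410.9 + 1974.4 - 2258.2 = -6812.9
Services: -285.9 - 526.2 - 1545.0 + 563.9 = -1793.2
Primary income: 545.4 - 148.8 - 639.1 = -242.5
Secondary income: 273.6 + 944.1 = 1217.7
Current account = (-6812.9) + (-1793.2) + (-242.5) + 1217.7 = -7630.9
(Excluded from the current account — capital account: acquisition of foreign patents and trademarks (non-produced assets) 91.8, capital transfers received from emigrants 244.4; financial account: purchases of foreign government bonds by domestic residents 1864.0, borrowing by resident firms from foreign banks 1556.6.)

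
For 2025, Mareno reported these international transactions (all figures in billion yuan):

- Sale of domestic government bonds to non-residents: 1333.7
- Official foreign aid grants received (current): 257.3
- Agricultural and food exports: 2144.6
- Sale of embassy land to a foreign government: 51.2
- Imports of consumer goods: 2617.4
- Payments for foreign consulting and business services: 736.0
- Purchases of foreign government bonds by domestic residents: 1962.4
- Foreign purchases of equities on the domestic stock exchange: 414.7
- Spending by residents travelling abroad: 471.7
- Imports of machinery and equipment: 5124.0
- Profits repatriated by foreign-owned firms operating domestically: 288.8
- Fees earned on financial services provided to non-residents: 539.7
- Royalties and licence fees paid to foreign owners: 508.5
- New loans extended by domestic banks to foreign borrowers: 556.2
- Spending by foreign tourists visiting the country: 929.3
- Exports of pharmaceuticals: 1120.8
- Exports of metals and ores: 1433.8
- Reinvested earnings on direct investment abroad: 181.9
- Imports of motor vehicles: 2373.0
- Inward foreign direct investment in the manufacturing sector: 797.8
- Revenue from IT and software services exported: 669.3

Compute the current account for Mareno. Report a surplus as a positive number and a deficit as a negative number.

-4842.7

Goods: 2144.6 + 1120.8 - 2373.0 + 1433.8 - 5124.0 - 2617.4 = -5415.2
Services: -508.5 + 669.3 - 471.7 + 539.7 + 929.3 - 736.0 = 422.1
Primary income: 181.9 - 288.8 = -106.9
Secondary income: 257.3
Current account = (-5415.2) + 422.1 + (-106.9) + 257.3 = -4842.7
(Excluded from the current account — financial account: sale of domestic government bonds to non-residents 1333.7, purchases of foreign government bonds by domestic residents 1962.4, foreign purchases of equities on the domestic stock exchange 414.7, new loans extended by domestic banks to foreign borrowers 556.2, inward foreign direct investment in the manufacturing sector 797.8; capital account: sale of embassy land to a foreign government 51.2.)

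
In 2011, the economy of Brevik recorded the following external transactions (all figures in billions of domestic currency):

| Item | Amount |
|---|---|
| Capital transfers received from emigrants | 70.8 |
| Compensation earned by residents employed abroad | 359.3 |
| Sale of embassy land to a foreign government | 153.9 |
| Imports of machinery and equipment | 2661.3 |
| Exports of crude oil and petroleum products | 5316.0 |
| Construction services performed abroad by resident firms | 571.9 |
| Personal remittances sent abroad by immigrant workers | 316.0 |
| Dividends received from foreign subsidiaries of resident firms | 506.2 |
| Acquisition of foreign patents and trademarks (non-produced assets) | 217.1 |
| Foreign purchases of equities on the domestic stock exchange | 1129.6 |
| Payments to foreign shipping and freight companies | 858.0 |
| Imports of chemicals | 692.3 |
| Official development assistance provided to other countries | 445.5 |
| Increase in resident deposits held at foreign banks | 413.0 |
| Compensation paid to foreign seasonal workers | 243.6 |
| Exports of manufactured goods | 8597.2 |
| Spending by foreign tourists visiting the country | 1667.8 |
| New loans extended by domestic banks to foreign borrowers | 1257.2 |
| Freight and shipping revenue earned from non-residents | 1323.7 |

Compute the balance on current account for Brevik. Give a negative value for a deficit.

13125.4

Goods: 5316.0 + 8597.2 - 692.3 - 2661.3 = 10559.6
Services: -858.0 + 1667.8 + 571.9 + 1323.7 = 2705.4
Primary income: -243.6 + 506.2 + 359.3 = 621.9
Secondary income: -316.0 - 445.5 = -761.5
Current account = 10559.6 + 2705.4 + 621.9 + (-761.5) = 13125.4
(Excluded from the current account — capital account: capital transfers received from emigrants 70.8, sale of embassy land to a foreign government 153.9, acquisition of foreign patents and trademarks (non-produced assets) 217.1; financial account: foreign purchases of equities on the domestic stock exchange 1129.6, increase in resident deposits held at foreign banks 413.0, new loans extended by domestic banks to foreign borrowers 1257.2.)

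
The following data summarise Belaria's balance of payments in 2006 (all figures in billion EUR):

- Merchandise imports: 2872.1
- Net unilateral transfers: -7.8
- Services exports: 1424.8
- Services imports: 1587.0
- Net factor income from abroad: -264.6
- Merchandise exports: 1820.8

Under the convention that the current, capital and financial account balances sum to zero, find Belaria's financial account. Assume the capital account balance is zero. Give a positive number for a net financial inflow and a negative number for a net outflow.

Goods balance = 1820.8 - 2872.1 = -1051.3
Services balance = 1424.8 - 1587.0 = -162.2
Trade balance (goods + services) = -1051.3 + (-162.2) = -1213.5
Net primary income = -264.6
Net secondary income = -7.8
Current account = -1213.5 + (-264.6) + (-7.8) = -1485.9
Financial account = -(-1485.9) = 1485.9

1485.9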